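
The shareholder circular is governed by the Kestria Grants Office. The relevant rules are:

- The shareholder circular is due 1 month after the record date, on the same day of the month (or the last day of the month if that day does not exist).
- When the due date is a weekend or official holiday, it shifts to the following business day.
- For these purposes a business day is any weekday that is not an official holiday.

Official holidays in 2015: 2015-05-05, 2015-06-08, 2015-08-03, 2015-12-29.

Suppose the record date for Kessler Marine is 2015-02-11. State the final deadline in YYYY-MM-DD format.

1 month after 2015-02-11, on the same day of the month, is 2015-03-11.
2015-03-11 falls on a Wednesday, which is a business day, so no adjustment is needed.
The final due date is 2015-03-11.

2015-03-11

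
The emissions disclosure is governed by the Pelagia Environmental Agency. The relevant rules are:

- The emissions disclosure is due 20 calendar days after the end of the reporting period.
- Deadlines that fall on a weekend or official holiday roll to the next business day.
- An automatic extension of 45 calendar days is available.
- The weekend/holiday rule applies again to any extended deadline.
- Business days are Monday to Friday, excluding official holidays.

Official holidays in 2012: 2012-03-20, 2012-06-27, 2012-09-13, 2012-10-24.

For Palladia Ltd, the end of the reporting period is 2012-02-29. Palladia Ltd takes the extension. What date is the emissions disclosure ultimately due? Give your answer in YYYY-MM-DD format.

20 calendar days after 2012-02-29 is 2012-03-20.
2012-03-20 is a listed holiday; the next business day is 2012-03-21 (Wednesday).
Add the 45 calendar-day extension to 2012-03-21: 2012-05-05.
2012-05-05 is a Saturday, so it moves to the next business day, 2012-05-07 (Monday).
The final due date is 2012-05-07.

2012-05-07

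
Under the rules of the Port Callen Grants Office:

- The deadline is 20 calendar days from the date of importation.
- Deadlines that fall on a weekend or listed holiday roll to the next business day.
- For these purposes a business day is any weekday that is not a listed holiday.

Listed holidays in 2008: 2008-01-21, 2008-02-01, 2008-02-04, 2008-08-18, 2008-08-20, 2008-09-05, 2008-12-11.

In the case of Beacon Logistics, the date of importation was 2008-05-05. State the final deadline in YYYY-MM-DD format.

2008-05-26

Adding 20 calendar days to 2008-05-05 gives 2008-05-25.
2008-05-25 is a Sunday, so it moves to the next business day, 2008-05-26 (Monday).
So the filing is due 2008-05-26.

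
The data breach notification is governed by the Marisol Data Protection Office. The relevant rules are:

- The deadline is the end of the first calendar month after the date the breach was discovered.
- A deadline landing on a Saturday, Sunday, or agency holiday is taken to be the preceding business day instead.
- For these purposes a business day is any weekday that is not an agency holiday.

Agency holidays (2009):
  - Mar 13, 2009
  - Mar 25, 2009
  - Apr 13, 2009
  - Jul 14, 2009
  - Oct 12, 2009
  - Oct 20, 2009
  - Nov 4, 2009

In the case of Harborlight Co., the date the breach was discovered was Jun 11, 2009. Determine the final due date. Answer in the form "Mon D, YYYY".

1 month after Jun 11, 2009 is July 2009; that month ends on Jul 31, 2009.
Jul 31, 2009 is a Friday and not a listed holiday, so it stands.
Deadline: Jul 31, 2009.

Jul 31, 2009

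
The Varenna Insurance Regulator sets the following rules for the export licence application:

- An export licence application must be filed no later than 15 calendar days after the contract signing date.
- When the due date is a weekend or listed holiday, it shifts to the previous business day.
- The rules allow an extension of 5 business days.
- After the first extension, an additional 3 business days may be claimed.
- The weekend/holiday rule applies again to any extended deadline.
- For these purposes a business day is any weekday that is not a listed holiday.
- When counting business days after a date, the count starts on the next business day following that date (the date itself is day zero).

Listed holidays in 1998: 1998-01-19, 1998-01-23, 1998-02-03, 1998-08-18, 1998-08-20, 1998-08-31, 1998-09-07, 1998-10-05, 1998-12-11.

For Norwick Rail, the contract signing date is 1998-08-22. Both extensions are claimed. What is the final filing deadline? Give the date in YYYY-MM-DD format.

1998-09-17

Trigger date 1998-08-22 + 15 calendar days = 1998-09-06.
1998-09-06 falls on a Sunday. Rolling to the preceding business day gives 1998-09-04, a Friday.
Applying the 5-business-day extension: 5 business days after 1998-09-04 is 1998-09-14.
Since 1998-09-14 is a Monday and not a holiday, the date is unchanged.
Counting 3 further business days from 1998-09-14 reaches 1998-09-17.
1998-09-17 falls on a Thursday, which is a business day, so no adjustment is needed.
The final due date is 1998-09-17.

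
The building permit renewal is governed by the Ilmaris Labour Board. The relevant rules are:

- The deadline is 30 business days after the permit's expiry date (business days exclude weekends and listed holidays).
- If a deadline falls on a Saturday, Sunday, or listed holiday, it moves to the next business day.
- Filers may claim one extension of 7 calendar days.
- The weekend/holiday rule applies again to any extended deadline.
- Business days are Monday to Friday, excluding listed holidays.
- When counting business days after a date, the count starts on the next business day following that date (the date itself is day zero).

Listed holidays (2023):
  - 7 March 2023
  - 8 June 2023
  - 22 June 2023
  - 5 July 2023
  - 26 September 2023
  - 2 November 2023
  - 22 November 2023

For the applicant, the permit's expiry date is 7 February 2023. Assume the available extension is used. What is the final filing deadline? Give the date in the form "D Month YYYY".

Counting 30 business days after 7 February 2023 (skipping weekends and listed holidays) reaches 22 March 2023.
22 March 2023 falls on a Wednesday, which is a business day, so no adjustment is needed.
The 7-calendar-day extension moves the deadline from 22 March 2023 to 29 March 2023.
29 March 2023 is a Wednesday and not a listed holiday, so it stands.
Final deadline: 29 March 2023.

29 March 2023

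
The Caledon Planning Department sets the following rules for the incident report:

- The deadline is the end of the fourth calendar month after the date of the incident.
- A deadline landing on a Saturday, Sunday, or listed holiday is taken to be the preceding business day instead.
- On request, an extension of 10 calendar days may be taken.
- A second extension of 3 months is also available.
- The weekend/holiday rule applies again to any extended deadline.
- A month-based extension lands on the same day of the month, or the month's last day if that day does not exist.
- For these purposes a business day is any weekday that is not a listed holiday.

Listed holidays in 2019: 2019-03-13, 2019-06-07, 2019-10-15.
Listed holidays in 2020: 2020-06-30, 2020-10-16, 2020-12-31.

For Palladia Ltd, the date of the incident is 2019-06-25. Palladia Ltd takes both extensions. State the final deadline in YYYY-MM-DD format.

4 months after 2019-06-25 is October 2019; that month ends on 2019-10-31.
2019-10-31 falls on a Thursday, which is a business day, so no adjustment is needed.
With the 10-day extension, 2019-10-31 becomes 2019-11-10.
2019-11-10 is a Sunday, so it moves to the preceding business day, 2019-11-08 (Friday).
The 3 months extension carries 2019-11-08 to 2020-02-08.
2020-02-08 falls on a Saturday. Rolling to the preceding business day gives 2020-02-07, a Friday.
The final due date is 2020-02-07.

2020-02-07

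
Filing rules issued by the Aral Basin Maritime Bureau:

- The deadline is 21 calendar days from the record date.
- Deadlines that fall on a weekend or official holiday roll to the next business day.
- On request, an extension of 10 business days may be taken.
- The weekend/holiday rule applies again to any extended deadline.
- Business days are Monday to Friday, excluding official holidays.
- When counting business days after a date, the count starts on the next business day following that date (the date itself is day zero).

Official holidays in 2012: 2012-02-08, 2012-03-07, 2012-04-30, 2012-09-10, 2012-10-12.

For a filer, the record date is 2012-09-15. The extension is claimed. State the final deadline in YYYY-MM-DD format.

Adding 21 calendar days to 2012-09-15 gives 2012-10-06.
Because 2012-10-06 is a Saturday, the deadline becomes 2012-10-08 (Monday).
Counting 10 further business days from 2012-10-08 reaches 2012-10-23.
2012-10-23 falls on a Tuesday, which is a business day, so no adjustment is needed.
Final deadline: 2012-10-23.

2012-10-23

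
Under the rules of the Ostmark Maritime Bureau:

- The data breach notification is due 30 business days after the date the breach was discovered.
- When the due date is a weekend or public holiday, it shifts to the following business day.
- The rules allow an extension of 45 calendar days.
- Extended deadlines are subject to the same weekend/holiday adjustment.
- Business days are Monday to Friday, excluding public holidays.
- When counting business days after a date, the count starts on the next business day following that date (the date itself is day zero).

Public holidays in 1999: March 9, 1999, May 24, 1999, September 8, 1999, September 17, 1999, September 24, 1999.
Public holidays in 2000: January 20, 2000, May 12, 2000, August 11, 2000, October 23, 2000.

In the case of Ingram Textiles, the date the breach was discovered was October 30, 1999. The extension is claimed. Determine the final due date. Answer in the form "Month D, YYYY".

January 24, 2000

30 business days after October 30, 1999, excluding weekends and holidays, is December 10, 1999.
December 10, 1999 is a Friday and not a listed holiday, so it stands.
The 45-calendar-day extension moves the deadline from December 10, 1999 to January 24, 2000.
Since January 24, 2000 is a Monday and not a holiday, the date is unchanged.
Deadline: January 24, 2000.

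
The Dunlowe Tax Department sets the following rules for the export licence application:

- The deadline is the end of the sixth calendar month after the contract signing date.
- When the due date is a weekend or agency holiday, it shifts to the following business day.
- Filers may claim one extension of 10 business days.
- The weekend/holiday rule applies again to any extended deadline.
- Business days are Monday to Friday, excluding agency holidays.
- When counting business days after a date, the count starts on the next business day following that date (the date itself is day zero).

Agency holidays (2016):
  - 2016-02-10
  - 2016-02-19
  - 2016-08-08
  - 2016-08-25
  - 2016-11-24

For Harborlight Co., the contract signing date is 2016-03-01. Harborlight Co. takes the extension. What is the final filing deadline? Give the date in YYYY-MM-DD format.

6 months after 2016-03-01 falls in September 2016; the last day of that month is 2016-09-30.
2016-09-30 falls on a Friday, which is a business day, so no adjustment is needed.
Counting 10 further business days from 2016-09-30 reaches 2016-10-14.
2016-10-14 falls on a Friday, which is a business day, so no adjustment is needed.
The final due date is 2016-10-14.

2016-10-14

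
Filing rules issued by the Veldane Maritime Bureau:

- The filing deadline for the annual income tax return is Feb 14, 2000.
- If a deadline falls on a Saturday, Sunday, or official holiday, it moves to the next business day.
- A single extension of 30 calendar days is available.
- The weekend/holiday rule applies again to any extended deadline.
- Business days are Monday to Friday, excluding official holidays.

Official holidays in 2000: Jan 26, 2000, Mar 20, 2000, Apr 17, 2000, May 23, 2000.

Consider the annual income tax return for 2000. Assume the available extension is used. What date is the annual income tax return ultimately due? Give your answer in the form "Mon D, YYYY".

Mar 15, 2000

Start from the fixed due date, Feb 14, 2000.
Feb 14, 2000 is a Monday and not a listed holiday, so it stands.
Add the 30 calendar-day extension to Feb 14, 2000: Mar 15, 2000.
Mar 15, 2000 falls on a Wednesday, which is a business day, so no adjustment is needed.
Deadline: Mar 15, 2000.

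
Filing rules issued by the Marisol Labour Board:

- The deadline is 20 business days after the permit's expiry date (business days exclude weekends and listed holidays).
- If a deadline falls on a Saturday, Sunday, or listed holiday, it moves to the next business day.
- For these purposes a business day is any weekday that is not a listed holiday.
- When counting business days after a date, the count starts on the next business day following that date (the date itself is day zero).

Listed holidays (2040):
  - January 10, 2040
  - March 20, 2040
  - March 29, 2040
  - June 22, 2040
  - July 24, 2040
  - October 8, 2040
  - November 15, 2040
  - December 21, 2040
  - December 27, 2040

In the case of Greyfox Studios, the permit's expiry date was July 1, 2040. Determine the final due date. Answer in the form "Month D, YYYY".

July 30, 2040

20 business days after July 1, 2040, excluding weekends and holidays, is July 30, 2040.
Since July 30, 2040 is a Monday and not a holiday, the date is unchanged.
Deadline: July 30, 2040.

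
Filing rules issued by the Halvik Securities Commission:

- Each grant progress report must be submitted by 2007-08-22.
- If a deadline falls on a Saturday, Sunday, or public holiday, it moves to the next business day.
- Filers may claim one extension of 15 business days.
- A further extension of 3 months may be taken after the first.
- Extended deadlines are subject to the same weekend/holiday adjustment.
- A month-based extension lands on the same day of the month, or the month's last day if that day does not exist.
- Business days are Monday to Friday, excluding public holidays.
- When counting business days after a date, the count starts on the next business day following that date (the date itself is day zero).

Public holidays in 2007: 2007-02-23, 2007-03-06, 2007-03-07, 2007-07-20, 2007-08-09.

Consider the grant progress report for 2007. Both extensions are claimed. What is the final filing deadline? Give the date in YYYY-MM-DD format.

2007-12-12

The stated deadline is 2007-08-22.
2007-08-22 is a Wednesday and not a listed holiday, so it stands.
Counting 15 further business days from 2007-08-22 reaches 2007-09-12.
2007-09-12 (Wednesday) is already a business day.
Add 3 months to 2007-09-12: 2007-12-12.
Since 2007-12-12 is a Wednesday and not a holiday, the date is unchanged.
Deadline: 2007-12-12.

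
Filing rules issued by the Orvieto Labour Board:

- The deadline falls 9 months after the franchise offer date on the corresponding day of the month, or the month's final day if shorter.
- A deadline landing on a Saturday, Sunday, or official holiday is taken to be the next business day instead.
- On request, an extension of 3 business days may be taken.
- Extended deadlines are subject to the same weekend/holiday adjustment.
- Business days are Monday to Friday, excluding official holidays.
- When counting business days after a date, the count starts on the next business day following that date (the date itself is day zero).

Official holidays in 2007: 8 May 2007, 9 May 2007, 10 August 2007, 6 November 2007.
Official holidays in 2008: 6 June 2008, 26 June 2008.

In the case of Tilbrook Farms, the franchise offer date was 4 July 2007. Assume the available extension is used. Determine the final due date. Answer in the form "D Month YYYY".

9 months from 4 July 2007 is 4 April 2008.
Since 4 April 2008 is a Friday and not a holiday, the date is unchanged.
The 3-business-day extension runs from 4 April 2008 to 9 April 2008.
Since 9 April 2008 is a Wednesday and not a holiday, the date is unchanged.
So the filing is due 9 April 2008.

9 April 2008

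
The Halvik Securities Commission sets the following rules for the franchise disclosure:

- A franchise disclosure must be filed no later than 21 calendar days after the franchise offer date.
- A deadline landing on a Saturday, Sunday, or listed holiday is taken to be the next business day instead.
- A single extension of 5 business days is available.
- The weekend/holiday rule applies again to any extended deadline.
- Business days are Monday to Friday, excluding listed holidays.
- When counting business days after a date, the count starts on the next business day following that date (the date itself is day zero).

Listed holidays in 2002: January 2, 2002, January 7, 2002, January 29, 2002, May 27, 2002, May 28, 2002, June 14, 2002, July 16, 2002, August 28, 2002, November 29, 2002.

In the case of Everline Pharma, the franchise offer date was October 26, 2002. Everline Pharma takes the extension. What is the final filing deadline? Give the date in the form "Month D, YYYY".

November 25, 2002

21 calendar days after October 26, 2002 is November 16, 2002.
November 16, 2002 is a Saturday; the next business day is November 18, 2002 (Monday).
Counting 5 further business days from November 18, 2002 reaches November 25, 2002.
November 25, 2002 is a Monday and not a listed holiday, so it stands.
Deadline: November 25, 2002.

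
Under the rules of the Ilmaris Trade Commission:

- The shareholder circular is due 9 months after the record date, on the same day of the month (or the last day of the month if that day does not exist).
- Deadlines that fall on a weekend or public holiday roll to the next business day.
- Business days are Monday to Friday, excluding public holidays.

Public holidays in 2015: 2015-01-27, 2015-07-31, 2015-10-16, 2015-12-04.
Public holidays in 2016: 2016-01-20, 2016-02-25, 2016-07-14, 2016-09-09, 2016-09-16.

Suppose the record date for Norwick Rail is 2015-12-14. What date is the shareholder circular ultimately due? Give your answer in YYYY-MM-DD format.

2016-09-14

Moving 9 months forward from 2015-12-14 on the corresponding day gives 2016-09-14.
2016-09-14 is a Wednesday and not a listed holiday, so it stands.
The final due date is 2016-09-14.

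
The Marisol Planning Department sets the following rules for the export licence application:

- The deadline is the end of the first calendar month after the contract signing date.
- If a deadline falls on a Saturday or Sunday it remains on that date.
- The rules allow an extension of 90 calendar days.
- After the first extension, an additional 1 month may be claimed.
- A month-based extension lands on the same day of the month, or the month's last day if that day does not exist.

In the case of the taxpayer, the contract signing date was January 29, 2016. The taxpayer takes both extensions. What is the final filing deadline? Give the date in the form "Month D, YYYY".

June 29, 2016

1 month after January 29, 2016 is February 2016; that month ends on February 29, 2016.
No adjustment is made for weekends or holidays, so February 29, 2016 stands.
The 90-calendar-day extension moves the deadline from February 29, 2016 to May 29, 2016.
May 29, 2016 is a Sunday; no weekend or holiday adjustment applies.
The 1 month extension carries May 29, 2016 to June 29, 2016.
June 29, 2016 is a Wednesday; no weekend or holiday adjustment applies.
Final deadline: June 29, 2016.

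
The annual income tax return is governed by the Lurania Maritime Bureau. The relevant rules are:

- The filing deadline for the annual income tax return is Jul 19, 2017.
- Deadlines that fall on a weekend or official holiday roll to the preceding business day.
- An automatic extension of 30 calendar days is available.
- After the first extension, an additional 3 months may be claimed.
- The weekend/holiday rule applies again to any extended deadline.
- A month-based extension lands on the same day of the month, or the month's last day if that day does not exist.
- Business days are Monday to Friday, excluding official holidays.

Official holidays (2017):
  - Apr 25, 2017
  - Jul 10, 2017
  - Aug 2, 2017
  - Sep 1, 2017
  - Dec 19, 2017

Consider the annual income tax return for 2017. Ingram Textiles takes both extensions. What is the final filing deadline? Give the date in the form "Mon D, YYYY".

Start from the fixed due date, Jul 19, 2017.
Since Jul 19, 2017 is a Wednesday and not a holiday, the date is unchanged.
Applying the 30-calendar-day extension: Jul 19, 2017 + 30 days = Aug 18, 2017.
Aug 18, 2017 falls on a Friday, which is a business day, so no adjustment is needed.
Add 3 months to Aug 18, 2017: Nov 18, 2017.
Nov 18, 2017 is a Saturday, so it moves to the preceding business day, Nov 17, 2017 (Friday).
The final due date is Nov 17, 2017.

Nov 17, 2017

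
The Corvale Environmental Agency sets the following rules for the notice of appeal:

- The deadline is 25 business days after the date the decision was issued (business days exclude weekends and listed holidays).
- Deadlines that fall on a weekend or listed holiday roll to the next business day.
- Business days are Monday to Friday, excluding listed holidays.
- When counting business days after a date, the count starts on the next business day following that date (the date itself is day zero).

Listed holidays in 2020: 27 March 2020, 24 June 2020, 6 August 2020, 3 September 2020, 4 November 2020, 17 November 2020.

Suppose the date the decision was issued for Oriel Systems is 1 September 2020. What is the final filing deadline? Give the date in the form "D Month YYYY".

7 October 2020

Counting 25 business days after 1 September 2020 (skipping weekends and listed holidays) reaches 7 October 2020.
Since 7 October 2020 is a Wednesday and not a holiday, the date is unchanged.
So the filing is due 7 October 2020.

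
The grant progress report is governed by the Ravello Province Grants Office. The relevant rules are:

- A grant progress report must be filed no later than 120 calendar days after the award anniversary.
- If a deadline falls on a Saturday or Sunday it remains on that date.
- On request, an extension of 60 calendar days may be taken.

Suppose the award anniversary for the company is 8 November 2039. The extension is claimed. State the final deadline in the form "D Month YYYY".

6 May 2040

120 calendar days after 8 November 2039 is 7 March 2040.
7 March 2040 falls on a Wednesday. The rules make no weekend/holiday allowance, so it remains 7 March 2040.
Applying the 60-calendar-day extension: 7 March 2040 + 60 days = 6 May 2040.
No adjustment is made for weekends or holidays, so 6 May 2040 stands.
Deadline: 6 May 2040.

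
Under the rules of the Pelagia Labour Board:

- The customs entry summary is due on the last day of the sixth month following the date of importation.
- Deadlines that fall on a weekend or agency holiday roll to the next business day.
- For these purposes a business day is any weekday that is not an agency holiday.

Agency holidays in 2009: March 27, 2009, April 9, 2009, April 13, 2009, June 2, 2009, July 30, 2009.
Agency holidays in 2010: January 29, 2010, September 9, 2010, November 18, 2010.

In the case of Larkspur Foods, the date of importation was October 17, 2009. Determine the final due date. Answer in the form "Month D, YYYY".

April 30, 2010

The sixth month after October 17, 2009 is April 2010, whose last day is April 30, 2010.
April 30, 2010 (Friday) is already a business day.
Deadline: April 30, 2010.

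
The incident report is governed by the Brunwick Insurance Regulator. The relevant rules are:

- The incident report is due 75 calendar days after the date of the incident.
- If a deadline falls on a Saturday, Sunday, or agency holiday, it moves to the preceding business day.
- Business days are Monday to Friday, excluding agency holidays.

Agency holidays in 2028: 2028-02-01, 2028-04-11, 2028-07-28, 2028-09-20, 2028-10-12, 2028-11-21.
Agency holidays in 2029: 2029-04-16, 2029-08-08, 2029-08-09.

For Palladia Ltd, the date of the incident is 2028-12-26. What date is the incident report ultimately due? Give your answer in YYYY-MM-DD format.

Adding 75 calendar days to 2028-12-26 gives 2029-03-11.
Because 2029-03-11 is a Sunday, the deadline becomes 2029-03-09 (Friday).
Final deadline: 2029-03-09.

2029-03-09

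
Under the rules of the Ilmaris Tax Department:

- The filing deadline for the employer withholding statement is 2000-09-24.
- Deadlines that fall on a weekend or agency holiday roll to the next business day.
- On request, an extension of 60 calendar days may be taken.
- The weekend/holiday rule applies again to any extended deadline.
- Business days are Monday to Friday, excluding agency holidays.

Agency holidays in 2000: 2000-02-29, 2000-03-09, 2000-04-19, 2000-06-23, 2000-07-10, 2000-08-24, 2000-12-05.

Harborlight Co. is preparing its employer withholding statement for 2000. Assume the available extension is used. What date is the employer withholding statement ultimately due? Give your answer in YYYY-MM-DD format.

Start from the fixed due date, 2000-09-24.
Because 2000-09-24 is a Sunday, the deadline becomes 2000-09-25 (Monday).
With the 60-day extension, 2000-09-25 becomes 2000-11-24.
2000-11-24 falls on a Friday, which is a business day, so no adjustment is needed.
Final deadline: 2000-11-24.

2000-11-24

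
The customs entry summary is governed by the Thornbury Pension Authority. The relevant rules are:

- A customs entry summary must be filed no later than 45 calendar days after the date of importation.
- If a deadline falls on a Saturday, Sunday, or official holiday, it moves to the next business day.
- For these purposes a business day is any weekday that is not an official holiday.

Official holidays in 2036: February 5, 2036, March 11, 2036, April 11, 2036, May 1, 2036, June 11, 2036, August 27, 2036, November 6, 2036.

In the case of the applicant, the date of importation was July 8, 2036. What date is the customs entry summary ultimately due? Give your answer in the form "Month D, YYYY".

August 22, 2036

Adding 45 calendar days to July 8, 2036 gives August 22, 2036.
August 22, 2036 falls on a Friday, which is a business day, so no adjustment is needed.
Deadline: August 22, 2036.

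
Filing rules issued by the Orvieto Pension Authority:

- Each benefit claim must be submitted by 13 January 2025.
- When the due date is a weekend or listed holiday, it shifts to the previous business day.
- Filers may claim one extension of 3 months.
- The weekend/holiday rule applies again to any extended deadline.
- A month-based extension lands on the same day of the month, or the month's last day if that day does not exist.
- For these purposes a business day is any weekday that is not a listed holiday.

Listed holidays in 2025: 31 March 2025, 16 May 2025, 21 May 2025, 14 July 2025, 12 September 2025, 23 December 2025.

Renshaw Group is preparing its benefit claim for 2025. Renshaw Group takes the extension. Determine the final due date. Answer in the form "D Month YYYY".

The stated deadline is 13 January 2025.
13 January 2025 falls on a Monday, which is a business day, so no adjustment is needed.
The 3 months extension carries 13 January 2025 to 13 April 2025.
13 April 2025 is a Sunday; the preceding business day is 11 April 2025 (Friday).
Final deadline: 11 April 2025.

11 April 2025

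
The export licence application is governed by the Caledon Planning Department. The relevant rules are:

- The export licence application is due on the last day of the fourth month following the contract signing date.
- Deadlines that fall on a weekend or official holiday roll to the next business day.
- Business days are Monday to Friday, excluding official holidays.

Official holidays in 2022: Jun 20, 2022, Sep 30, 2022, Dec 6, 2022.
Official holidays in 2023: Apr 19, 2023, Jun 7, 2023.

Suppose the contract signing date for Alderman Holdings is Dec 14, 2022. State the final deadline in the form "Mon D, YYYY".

May 1, 2023

4 months after Dec 14, 2022 is April 2023; that month ends on Apr 30, 2023.
Apr 30, 2023 is a Sunday, so it moves to the next business day, May 1, 2023 (Monday).
Final deadline: May 1, 2023.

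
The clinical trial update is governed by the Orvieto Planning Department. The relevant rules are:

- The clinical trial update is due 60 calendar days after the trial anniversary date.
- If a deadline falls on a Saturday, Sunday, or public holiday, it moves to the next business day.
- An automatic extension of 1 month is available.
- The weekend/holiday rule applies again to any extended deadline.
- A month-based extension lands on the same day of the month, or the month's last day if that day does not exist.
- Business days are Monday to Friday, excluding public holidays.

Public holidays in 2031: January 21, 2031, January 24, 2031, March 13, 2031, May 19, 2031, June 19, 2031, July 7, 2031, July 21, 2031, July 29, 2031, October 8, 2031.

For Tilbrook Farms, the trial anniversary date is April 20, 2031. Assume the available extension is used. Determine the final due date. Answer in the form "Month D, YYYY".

From April 20, 2031, 60 calendar days later is June 19, 2031.
June 19, 2031 is a listed holiday, so it moves to the next business day, June 20, 2031 (Friday).
Add 1 month to June 20, 2031: July 20, 2031.
July 20, 2031 is a Sunday, so it moves to the next business day, July 22, 2031 (Tuesday).
Final deadline: July 22, 2031.

July 22, 2031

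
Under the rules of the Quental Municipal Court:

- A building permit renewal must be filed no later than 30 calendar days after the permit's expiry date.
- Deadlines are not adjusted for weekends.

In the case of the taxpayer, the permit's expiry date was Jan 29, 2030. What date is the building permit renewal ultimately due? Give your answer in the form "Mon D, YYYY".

Feb 28, 2030

Adding 30 calendar days to Jan 29, 2030 gives Feb 28, 2030.
Feb 28, 2030 is a Thursday; no weekend or holiday adjustment applies.
Deadline: Feb 28, 2030.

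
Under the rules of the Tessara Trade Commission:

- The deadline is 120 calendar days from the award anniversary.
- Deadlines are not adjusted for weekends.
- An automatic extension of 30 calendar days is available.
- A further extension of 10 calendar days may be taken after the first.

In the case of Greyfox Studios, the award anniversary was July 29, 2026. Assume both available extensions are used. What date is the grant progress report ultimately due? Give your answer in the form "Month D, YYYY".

January 5, 2027

From July 29, 2026, 120 calendar days later is November 26, 2026.
November 26, 2026 falls on a Thursday. The rules make no weekend/holiday allowance, so it remains November 26, 2026.
Add the 30 calendar-day extension to November 26, 2026: December 26, 2026.
No adjustment is made for weekends or holidays, so December 26, 2026 stands.
The 10-calendar-day extension moves the deadline from December 26, 2026 to January 5, 2027.
January 5, 2027 falls on a Tuesday. The rules make no weekend/holiday allowance, so it remains January 5, 2027.
Final deadline: January 5, 2027.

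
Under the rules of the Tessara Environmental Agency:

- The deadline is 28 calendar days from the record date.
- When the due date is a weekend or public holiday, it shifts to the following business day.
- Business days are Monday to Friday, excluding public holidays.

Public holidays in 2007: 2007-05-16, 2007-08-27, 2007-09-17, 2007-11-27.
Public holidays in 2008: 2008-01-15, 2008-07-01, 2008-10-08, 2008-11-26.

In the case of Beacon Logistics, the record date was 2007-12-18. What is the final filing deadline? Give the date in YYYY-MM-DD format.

2008-01-16

Adding 28 calendar days to 2007-12-18 gives 2008-01-15.
2008-01-15 is a listed holiday, so it moves to the next business day, 2008-01-16 (Wednesday).
So the filing is due 2008-01-16.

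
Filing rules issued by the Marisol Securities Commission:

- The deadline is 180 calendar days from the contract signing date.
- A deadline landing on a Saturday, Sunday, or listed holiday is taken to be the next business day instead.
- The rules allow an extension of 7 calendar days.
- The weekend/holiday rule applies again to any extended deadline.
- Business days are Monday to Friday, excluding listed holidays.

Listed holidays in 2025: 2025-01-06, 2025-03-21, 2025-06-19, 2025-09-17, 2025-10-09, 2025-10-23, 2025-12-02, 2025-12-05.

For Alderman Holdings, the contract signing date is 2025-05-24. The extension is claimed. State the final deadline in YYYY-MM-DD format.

2025-11-27

Adding 180 calendar days to 2025-05-24 gives 2025-11-20.
2025-11-20 (Thursday) is already a business day.
The 7-calendar-day extension moves the deadline from 2025-11-20 to 2025-11-27.
2025-11-27 (Thursday) is already a business day.
The final due date is 2025-11-27.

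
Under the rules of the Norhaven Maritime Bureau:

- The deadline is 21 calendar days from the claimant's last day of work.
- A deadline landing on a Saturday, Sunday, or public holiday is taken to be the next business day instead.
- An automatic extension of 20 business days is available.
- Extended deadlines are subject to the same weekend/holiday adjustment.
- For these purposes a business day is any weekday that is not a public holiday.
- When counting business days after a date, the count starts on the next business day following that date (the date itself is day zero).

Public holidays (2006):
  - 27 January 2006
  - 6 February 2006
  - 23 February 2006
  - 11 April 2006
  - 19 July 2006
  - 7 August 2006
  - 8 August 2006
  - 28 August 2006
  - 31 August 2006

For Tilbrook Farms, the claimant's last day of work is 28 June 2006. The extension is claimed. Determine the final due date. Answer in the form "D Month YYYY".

21 calendar days after 28 June 2006 is 19 July 2006.
19 July 2006 is a listed holiday, so it moves to the next business day, 20 July 2006 (Thursday).
Counting 20 further business days from 20 July 2006 reaches 21 August 2006.
Since 21 August 2006 is a Monday and not a holiday, the date is unchanged.
So the filing is due 21 August 2006.

21 August 2006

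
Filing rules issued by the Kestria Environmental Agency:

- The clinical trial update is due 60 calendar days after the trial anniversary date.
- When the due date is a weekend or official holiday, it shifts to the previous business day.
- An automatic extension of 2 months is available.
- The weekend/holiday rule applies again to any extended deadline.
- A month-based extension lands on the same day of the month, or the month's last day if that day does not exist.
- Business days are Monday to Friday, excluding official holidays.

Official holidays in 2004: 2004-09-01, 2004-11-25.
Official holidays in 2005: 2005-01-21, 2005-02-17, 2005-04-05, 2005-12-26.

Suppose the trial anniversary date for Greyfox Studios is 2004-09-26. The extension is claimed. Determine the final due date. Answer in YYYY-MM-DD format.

Adding 60 calendar days to 2004-09-26 gives 2004-11-25.
2004-11-25 falls on a listed holiday. Rolling to the preceding business day gives 2004-11-24, a Wednesday.
Add 2 months to 2004-11-24: 2005-01-24.
Since 2005-01-24 is a Monday and not a holiday, the date is unchanged.
Deadline: 2005-01-24.

2005-01-24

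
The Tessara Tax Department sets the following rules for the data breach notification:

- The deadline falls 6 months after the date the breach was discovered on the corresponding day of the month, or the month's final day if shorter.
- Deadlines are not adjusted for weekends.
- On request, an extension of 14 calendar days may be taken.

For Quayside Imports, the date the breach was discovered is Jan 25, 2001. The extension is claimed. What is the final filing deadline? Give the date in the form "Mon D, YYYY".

Aug 8, 2001

6 months from Jan 25, 2001 is Jul 25, 2001.
No adjustment is made for weekends or holidays, so Jul 25, 2001 stands.
The 14-calendar-day extension moves the deadline from Jul 25, 2001 to Aug 8, 2001.
No adjustment is made for weekends or holidays, so Aug 8, 2001 stands.
The final due date is Aug 8, 2001.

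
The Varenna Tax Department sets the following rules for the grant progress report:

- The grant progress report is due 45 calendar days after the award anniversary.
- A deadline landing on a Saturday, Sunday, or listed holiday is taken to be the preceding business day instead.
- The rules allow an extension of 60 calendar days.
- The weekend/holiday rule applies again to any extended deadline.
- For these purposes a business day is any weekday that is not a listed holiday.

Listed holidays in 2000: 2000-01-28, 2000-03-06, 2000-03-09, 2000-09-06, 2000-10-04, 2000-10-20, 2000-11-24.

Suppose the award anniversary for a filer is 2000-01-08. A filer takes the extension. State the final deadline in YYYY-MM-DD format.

45 calendar days after 2000-01-08 is 2000-02-22.
Since 2000-02-22 is a Tuesday and not a holiday, the date is unchanged.
With the 60-day extension, 2000-02-22 becomes 2000-04-22.
2000-04-22 is a Saturday, so it moves to the preceding business day, 2000-04-21 (Friday).
So the filing is due 2000-04-21.

2000-04-21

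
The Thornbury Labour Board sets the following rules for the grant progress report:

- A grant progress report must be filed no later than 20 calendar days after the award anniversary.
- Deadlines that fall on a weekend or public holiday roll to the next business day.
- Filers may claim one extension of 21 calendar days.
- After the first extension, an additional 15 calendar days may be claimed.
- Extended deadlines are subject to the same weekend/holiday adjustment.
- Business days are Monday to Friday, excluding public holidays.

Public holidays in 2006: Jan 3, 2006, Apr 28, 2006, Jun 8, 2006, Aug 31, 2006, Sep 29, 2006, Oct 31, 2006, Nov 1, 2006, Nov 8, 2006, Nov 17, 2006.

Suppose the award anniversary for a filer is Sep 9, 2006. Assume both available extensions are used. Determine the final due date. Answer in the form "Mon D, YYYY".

Nov 7, 2006

20 calendar days after Sep 9, 2006 is Sep 29, 2006.
Sep 29, 2006 is a listed holiday, so it moves to the next business day, Oct 2, 2006 (Monday).
The 21-calendar-day extension moves the deadline from Oct 2, 2006 to Oct 23, 2006.
Since Oct 23, 2006 is a Monday and not a holiday, the date is unchanged.
With the 15-day extension, Oct 23, 2006 becomes Nov 7, 2006.
Nov 7, 2006 falls on a Tuesday, which is a business day, so no adjustment is needed.
The final due date is Nov 7, 2006.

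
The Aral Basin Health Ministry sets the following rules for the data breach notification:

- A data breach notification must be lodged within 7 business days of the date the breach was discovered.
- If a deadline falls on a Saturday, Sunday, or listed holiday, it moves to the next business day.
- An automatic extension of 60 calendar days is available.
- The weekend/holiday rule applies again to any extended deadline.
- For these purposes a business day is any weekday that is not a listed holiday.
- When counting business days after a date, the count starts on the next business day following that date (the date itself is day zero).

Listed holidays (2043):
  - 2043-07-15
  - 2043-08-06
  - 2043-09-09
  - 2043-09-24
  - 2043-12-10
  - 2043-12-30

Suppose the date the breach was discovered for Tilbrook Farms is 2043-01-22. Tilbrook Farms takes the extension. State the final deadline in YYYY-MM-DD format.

7 business days after 2043-01-22, excluding weekends and holidays, is 2043-02-02.
2043-02-02 (Monday) is already a business day.
With the 60-day extension, 2043-02-02 becomes 2043-04-03.
Since 2043-04-03 is a Friday and not a holiday, the date is unchanged.
The final due date is 2043-04-03.

2043-04-03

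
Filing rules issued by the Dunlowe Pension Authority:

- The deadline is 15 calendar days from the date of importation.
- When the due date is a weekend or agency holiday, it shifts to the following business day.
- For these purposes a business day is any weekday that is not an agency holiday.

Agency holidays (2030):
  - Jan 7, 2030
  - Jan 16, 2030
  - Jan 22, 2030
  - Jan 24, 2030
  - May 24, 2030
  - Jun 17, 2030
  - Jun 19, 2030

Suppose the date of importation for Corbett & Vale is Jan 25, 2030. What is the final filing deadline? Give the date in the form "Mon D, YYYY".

Adding 15 calendar days to Jan 25, 2030 gives Feb 9, 2030.
Feb 9, 2030 is a Saturday; the next business day is Feb 11, 2030 (Monday).
Final deadline: Feb 11, 2030.

Feb 11, 2030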